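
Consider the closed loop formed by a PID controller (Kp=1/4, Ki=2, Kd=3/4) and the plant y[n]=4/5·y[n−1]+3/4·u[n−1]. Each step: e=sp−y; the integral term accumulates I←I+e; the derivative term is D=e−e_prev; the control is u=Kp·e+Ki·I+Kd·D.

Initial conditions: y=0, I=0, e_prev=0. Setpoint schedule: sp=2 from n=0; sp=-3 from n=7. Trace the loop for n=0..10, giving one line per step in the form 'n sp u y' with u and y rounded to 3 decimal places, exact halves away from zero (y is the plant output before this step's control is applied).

(exact arithmetic carried between steps; '≈' marks a value shown rounded to 6 d.p. or computed from one; I and e_prev carry over from the previous line; the table rounds u and y to 3 d.p., halves away from zero)
n=0: y=0, sp=2, e=sp−y=2; I=2, D=e−e_prev=2; u=1/4·2+2·2+3/4·2=6; next y=4/5·0+3/4·6=4.5
n=1: y=4.5, sp=2, e=sp−y=-2.5; I=-0.5, D=e−e_prev=-4.5; u=1/4·(-2.5)+2·(-0.5)+3/4·(-4.5)=-5; next y=4/5·4.5+3/4·(-5)=-0.15
n=2: y=-0.15, sp=2, e=sp−y=2.15; I=1.65, D=e−e_prev=4.65; u=1/4·2.15+2·1.65+3/4·4.65=7.325; next y=4/5·(-0.15)+3/4·7.325=5.37375
n=3: y=5.37375, sp=2, e=sp−y=-3.37375; I=-1.72375, D=e−e_prev=-5.52375; u=1/4·(-3.37375)+2·(-1.72375)+3/4·(-5.52375)=-8.43375; next y=4/5·5.37375+3/4·(-8.43375)≈-2.026313
n=4: y≈-2.026313, sp=2, e=sp−y≈4.026313; I≈2.302563, D=e−e_prev≈7.400063; u=1/4·4.026313+2·2.302563+3/4·7.400063≈11.16175; next y=4/5·(-2.026313)+3/4·11.16175≈6.750263
n=5: y≈6.750263, sp=2, e=sp−y≈-4.750263; I≈-2.4477, D=e−e_prev≈-8.776575; u=1/4·(-4.750263)+2·(-2.4477)+3/4·(-8.776575)≈-12.665397; next y=4/5·6.750263+3/4·(-12.665397)≈-4.098838
n=6: y≈-4.098838, sp=2, e=sp−y≈6.098838; I≈3.651138, D=e−e_prev≈10.849100; u=1/4·6.098838+2·3.651138+3/4·10.849100≈16.963810; next y=4/5·(-4.098838)+3/4·16.963810≈9.443787
n=7: y≈9.443787, sp=-3, e=sp−y≈-12.443787; I≈-8.792650, D=e−e_prev≈-18.542625; u=1/4·(-12.443787)+2·(-8.792650)+3/4·(-18.542625)≈-34.603215; next y=4/5·9.443787+3/4·(-34.603215)≈-18.397381
n=8: y≈-18.397381, sp=-3, e=sp−y≈15.397381; I≈6.604732, D=e−e_prev≈27.841168; u=1/4·15.397381+2·6.604732+3/4·27.841168≈37.939685; next y=4/5·(-18.397381)+3/4·37.939685≈13.736859
n=9: y≈13.736859, sp=-3, e=sp−y≈-16.736859; I≈-10.132127, D=e−e_prev≈-32.134240; u=1/4·(-16.736859)+2·(-10.132127)+3/4·(-32.134240)≈-48.549149; next y=4/5·13.736859+3/4·(-48.549149)≈-25.422375
n=10: y≈-25.422375, sp=-3, e=sp−y≈22.422375; I≈12.290248, D=e−e_prev≈39.159233; u=1/4·22.422375+2·12.290248+3/4·39.159233≈59.555514; next y=4/5·(-25.422375)+3/4·59.555514≈24.328736

0 2 6.000 0.000
1 2 -5.000 4.500
2 2 7.325 -0.150
3 2 -8.434 5.374
4 2 11.162 -2.026
5 2 -12.665 6.750
6 2 16.964 -4.099
7 -3 -34.603 9.444
8 -3 37.940 -18.397
9 -3 -48.549 13.737
10 -3 59.556 -25.422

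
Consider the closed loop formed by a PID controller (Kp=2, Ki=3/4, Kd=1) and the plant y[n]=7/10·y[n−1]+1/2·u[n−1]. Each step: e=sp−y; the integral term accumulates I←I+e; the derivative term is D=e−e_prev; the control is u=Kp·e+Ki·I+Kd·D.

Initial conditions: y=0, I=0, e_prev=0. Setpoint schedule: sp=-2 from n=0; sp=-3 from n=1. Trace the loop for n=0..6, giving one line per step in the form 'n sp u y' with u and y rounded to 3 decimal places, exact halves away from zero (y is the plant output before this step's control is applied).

(exact arithmetic carried between steps; '≈' marks a value shown rounded to 6 d.p. or computed from one; I and e_prev carry over from the previous line; the table rounds u and y to 3 d.p., halves away from zero)
n=0: y=0, sp=-2, e=sp−y=-2; I=-2, D=e−e_prev=-2; u=2·(-2)+3/4·(-2)+1·(-2)=-7.5; next y=7/10·0+1/2·(-7.5)=-3.75
n=1: y=-3.75, sp=-3, e=sp−y=0.75; I=-1.25, D=e−e_prev=2.75; u=2·0.75+3/4·(-1.25)+1·2.75=3.3125; next y=7/10·(-3.75)+1/2·3.3125=-0.96875
n=2: y=-0.96875, sp=-3, e=sp−y=-2.03125; I=-3.28125, D=e−e_prev=-2.78125; u=2·(-2.03125)+3/4·(-3.28125)+1·(-2.78125)≈-9.304688; next y=7/10·(-0.96875)+1/2·(-9.304688)≈-5.330469
n=3: y≈-5.330469, sp=-3, e=sp−y≈2.330469; I≈-0.950781, D=e−e_prev≈4.361719; u=2·2.330469+3/4·(-0.950781)+1·4.361719≈8.309570; next y=7/10·(-5.330469)+1/2·8.309570≈0.423457
n=4: y≈0.423457, sp=-3, e=sp−y≈-3.423457; I≈-4.374238, D=e−e_prev≈-5.753926; u=2·(-3.423457)+3/4·(-4.374238)+1·(-5.753926)≈-15.881519; next y=7/10·0.423457+1/2·(-15.881519)≈-7.644339
n=5: y≈-7.644339, sp=-3, e=sp−y≈4.644339; I≈0.270101, D=e−e_prev≈8.067796; u=2·4.644339+3/4·0.270101+1·8.067796≈17.559051; next y=7/10·(-7.644339)+1/2·17.559051≈3.428488
n=6: y≈3.428488, sp=-3, e=sp−y≈-6.428488; I≈-6.158387, D=e−e_prev≈-11.072827; u=2·(-6.428488)+3/4·(-6.158387)+1·(-11.072827)≈-28.548593; next y=7/10·3.428488+1/2·(-28.548593)≈-11.874355

0 -2 -7.500 0.000
1 -3 3.313 -3.750
2 -3 -9.305 -0.969
3 -3 8.310 -5.330
4 -3 -15.882 0.423
5 -3 17.559 -7.644
6 -3 -28.549 3.428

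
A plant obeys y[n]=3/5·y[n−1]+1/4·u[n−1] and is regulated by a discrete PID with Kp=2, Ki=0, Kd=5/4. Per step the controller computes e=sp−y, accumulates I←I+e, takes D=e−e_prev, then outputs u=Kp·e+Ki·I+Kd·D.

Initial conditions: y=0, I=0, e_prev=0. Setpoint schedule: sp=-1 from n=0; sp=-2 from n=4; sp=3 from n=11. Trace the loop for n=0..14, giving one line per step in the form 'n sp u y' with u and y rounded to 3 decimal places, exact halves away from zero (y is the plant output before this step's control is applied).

(exact arithmetic carried between steps; '≈' marks a value shown rounded to 6 d.p. or computed from one; I and e_prev carry over from the previous line; the table rounds u and y to 3 d.p., halves away from zero)
n=0: y=0, sp=-1, e=sp−y=-1; I=-1, D=e−e_prev=-1; u=2·(-1)+0·(-1)+5/4·(-1)=-3.25; next y=3/5·0+1/4·(-3.25)=-0.8125
n=1: y=-0.8125, sp=-1, e=sp−y=-0.1875; I=-1.1875, D=e−e_prev=0.8125; u=2·(-0.1875)+0·(-1.1875)+5/4·0.8125=0.640625; next y=3/5·(-0.8125)+1/4·0.640625≈-0.327344
n=2: y≈-0.327344, sp=-1, e=sp−y≈-0.672656; I≈-1.860156, D=e−e_prev≈-0.485156; u=2·(-0.672656)+0·(-1.860156)+5/4·(-0.485156)≈-1.951758; next y=3/5·(-0.327344)+1/4·(-1.951758)≈-0.684346
n=3: y≈-0.684346, sp=-1, e=sp−y≈-0.315654; I≈-2.175811, D=e−e_prev≈0.357002; u=2·(-0.315654)+0·(-2.175811)+5/4·0.357002≈-0.185056; next y=3/5·(-0.684346)+1/4·(-0.185056)≈-0.456871
n=4: y≈-0.456871, sp=-2, e=sp−y≈-1.543129; I≈-3.718939, D=e−e_prev≈-1.227474; u=2·(-1.543129)+0·(-3.718939)+5/4·(-1.227474)≈-4.620600; next y=3/5·(-0.456871)+1/4·(-4.620600)≈-1.429273
n=5: y≈-1.429273, sp=-2, e=sp−y≈-0.570727; I≈-4.289666, D=e−e_prev≈0.972401; u=2·(-0.570727)+0·(-4.289666)+5/4·0.972401≈0.074047; next y=3/5·(-1.429273)+1/4·0.074047≈-0.839052
n=6: y≈-0.839052, sp=-2, e=sp−y≈-1.160948; I≈-5.450614, D=e−e_prev≈-0.590221; u=2·(-1.160948)+0·(-5.450614)+5/4·(-0.590221)≈-3.059673; next y=3/5·(-0.839052)+1/4·(-3.059673)≈-1.268349
n=7: y≈-1.268349, sp=-2, e=sp−y≈-0.731651; I≈-6.182265, D=e−e_prev≈0.429297; u=2·(-0.731651)+0·(-6.182265)+5/4·0.429297≈-0.926680; next y=3/5·(-1.268349)+1/4·(-0.926680)≈-0.992679
n=8: y≈-0.992679, sp=-2, e=sp−y≈-1.007321; I≈-7.189586, D=e−e_prev≈-0.275670; u=2·(-1.007321)+0·(-7.189586)+5/4·(-0.275670)≈-2.359228; next y=3/5·(-0.992679)+1/4·(-2.359228)≈-1.185415
n=9: y≈-1.185415, sp=-2, e=sp−y≈-0.814585; I≈-8.004171, D=e−e_prev≈0.192735; u=2·(-0.814585)+0·(-8.004171)+5/4·0.192735≈-1.388251; next y=3/5·(-1.185415)+1/4·(-1.388251)≈-1.058312
n=10: y≈-1.058312, sp=-2, e=sp−y≈-0.941688; I≈-8.945859, D=e−e_prev≈-0.127103; u=2·(-0.941688)+0·(-8.945859)+5/4·(-0.127103)≈-2.042255; next y=3/5·(-1.058312)+1/4·(-2.042255)≈-1.145551
n=11: y≈-1.145551, sp=3, e=sp−y≈4.145551; I≈-4.800308, D=e−e_prev≈5.087239; u=2·4.145551+0·(-4.800308)+5/4·5.087239≈14.650151; next y=3/5·(-1.145551)+1/4·14.650151≈2.975207
n=12: y≈2.975207, sp=3, e=sp−y≈0.024793; I≈-4.775515, D=e−e_prev≈-4.120758; u=2·0.024793+0·(-4.775515)+5/4·(-4.120758)≈-5.101362; next y=3/5·2.975207+1/4·(-5.101362)≈0.509784
n=13: y≈0.509784, sp=3, e=sp−y≈2.490216; I≈-2.285299, D=e−e_prev≈2.465423; u=2·2.490216+0·(-2.285299)+5/4·2.465423≈8.062211; next y=3/5·0.509784+1/4·8.062211≈2.321423
n=14: y≈2.321423, sp=3, e=sp−y≈0.678577; I≈-1.606722, D=e−e_prev≈-1.811639; u=2·0.678577+0·(-1.606722)+5/4·(-1.811639)≈-0.907396; next y=3/5·2.321423+1/4·(-0.907396)≈1.166005

0 -1 -3.250 0.000
1 -1 0.641 -0.813
2 -1 -1.952 -0.327
3 -1 -0.185 -0.684
4 -2 -4.621 -0.457
5 -2 0.074 -1.429
6 -2 -3.060 -0.839
7 -2 -0.927 -1.268
8 -2 -2.359 -0.993
9 -2 -1.388 -1.185
10 -2 -2.042 -1.058
11 3 14.650 -1.146
12 3 -5.101 2.975
13 3 8.062 0.510
14 3 -0.907 2.321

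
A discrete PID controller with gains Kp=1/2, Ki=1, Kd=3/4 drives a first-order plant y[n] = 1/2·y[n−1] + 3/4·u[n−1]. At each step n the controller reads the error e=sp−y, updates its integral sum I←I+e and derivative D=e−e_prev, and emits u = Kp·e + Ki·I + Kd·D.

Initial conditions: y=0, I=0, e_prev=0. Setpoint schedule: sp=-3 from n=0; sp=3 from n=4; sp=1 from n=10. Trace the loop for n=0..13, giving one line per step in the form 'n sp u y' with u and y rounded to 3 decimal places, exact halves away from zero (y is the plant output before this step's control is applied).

0 -3 -6.750 0.000
1 -3 3.891 -5.063
2 -3 -10.104 0.387
3 -3 8.082 -7.385
4 3 -1.808 2.369
5 3 7.355 -0.172
6 3 -3.984 5.430
7 3 10.619 -0.273
8 3 -8.612 7.828
9 3 15.975 -2.545
10 1 -20.580 10.708
11 1 27.927 -10.081
12 1 -35.052 15.905
13 1 46.576 -18.337

(exact arithmetic carried between steps; '≈' marks a value shown rounded to 6 d.p. or computed from one; I and e_prev carry over from the previous line; the table rounds u and y to 3 d.p., halves away from zero)
n=0: y=0, sp=-3, e=sp−y=-3; I=-3, D=e−e_prev=-3; u=1/2·(-3)+1·(-3)+3/4·(-3)=-6.75; next y=1/2·0+3/4·(-6.75)=-5.0625
n=1: y=-5.0625, sp=-3, e=sp−y=2.0625; I=-0.9375, D=e−e_prev=5.0625; u=1/2·2.0625+1·(-0.9375)+3/4·5.0625=3.890625; next y=1/2·(-5.0625)+3/4·3.890625≈0.386719
n=2: y≈0.386719, sp=-3, e=sp−y≈-3.386719; I≈-4.324219, D=e−e_prev≈-5.449219; u=1/2·(-3.386719)+1·(-4.324219)+3/4·(-5.449219)≈-10.104492; next y=1/2·0.386719+3/4·(-10.104492)≈-7.385010
n=3: y≈-7.385010, sp=-3, e=sp−y≈4.385010; I≈0.060791, D=e−e_prev≈7.771729; u=1/2·4.385010+1·0.060791+3/4·7.771729≈8.082092; next y=1/2·(-7.385010)+3/4·8.082092≈2.369064
n=4: y≈2.369064, sp=3, e=sp−y≈0.630936; I≈0.691727, D=e−e_prev≈-3.754074; u=1/2·0.630936+1·0.691727+3/4·(-3.754074)≈-1.808361; next y=1/2·2.369064+3/4·(-1.808361)≈-0.171739
n=5: y≈-0.171739, sp=3, e=sp−y≈3.171739; I≈3.863465, D=e−e_prev≈2.540803; u=1/2·3.171739+1·3.863465+3/4·2.540803≈7.354937; next y=1/2·(-0.171739)+3/4·7.354937≈5.430333
n=6: y≈5.430333, sp=3, e=sp−y≈-2.430333; I≈1.433132, D=e−e_prev≈-5.602072; u=1/2·(-2.430333)+1·1.433132+3/4·(-5.602072)≈-3.983589; next y=1/2·5.430333+3/4·(-3.983589)≈-0.272525
n=7: y≈-0.272525, sp=3, e=sp−y≈3.272525; I≈4.705657, D=e−e_prev≈5.702858; u=1/2·3.272525+1·4.705657+3/4·5.702858≈10.619063; next y=1/2·(-0.272525)+3/4·10.619063≈7.828035
n=8: y≈7.828035, sp=3, e=sp−y≈-4.828035; I≈-0.122378, D=e−e_prev≈-8.100560; u=1/2·(-4.828035)+1·(-0.122378)+3/4·(-8.100560)≈-8.611815; next y=1/2·7.828035+3/4·(-8.611815)≈-2.544844
n=9: y≈-2.544844, sp=3, e=sp−y≈5.544844; I≈5.422466, D=e−e_prev≈10.372878; u=1/2·5.544844+1·5.422466+3/4·10.372878≈15.974547; next y=1/2·(-2.544844)+3/4·15.974547≈10.708488
n=10: y≈10.708488, sp=1, e=sp−y≈-9.708488; I≈-4.286022, D=e−e_prev≈-15.253332; u=1/2·(-9.708488)+1·(-4.286022)+3/4·(-15.253332)≈-20.580265; next y=1/2·10.708488+3/4·(-20.580265)≈-10.080955
n=11: y≈-10.080955, sp=1, e=sp−y≈11.080955; I≈6.794933, D=e−e_prev≈20.789443; u=1/2·11.080955+1·6.794933+3/4·20.789443≈27.927492; next y=1/2·(-10.080955)+3/4·27.927492≈15.905142
n=12: y≈15.905142, sp=1, e=sp−y≈-14.905142; I≈-8.110209, D=e−e_prev≈-25.986097; u=1/2·(-14.905142)+1·(-8.110209)+3/4·(-25.986097)≈-35.052353; next y=1/2·15.905142+3/4·(-35.052353)≈-18.336693
n=13: y≈-18.336693, sp=1, e=sp−y≈19.336693; I≈11.226484, D=e−e_prev≈34.241835; u=1/2·19.336693+1·11.226484+3/4·34.241835≈46.576208; next y=1/2·(-18.336693)+3/4·46.576208≈25.763809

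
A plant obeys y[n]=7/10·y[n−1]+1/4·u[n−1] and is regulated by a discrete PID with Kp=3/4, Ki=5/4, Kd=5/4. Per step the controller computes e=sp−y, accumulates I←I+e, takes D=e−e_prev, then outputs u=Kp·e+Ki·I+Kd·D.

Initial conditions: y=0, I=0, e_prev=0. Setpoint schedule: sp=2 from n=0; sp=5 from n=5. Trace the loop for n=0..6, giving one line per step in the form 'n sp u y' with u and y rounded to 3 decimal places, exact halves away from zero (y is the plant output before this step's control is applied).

0 2 6.500 0.000
1 2 1.219 1.625
2 2 4.313 1.442
3 2 2.684 2.088
4 2 3.236 2.132
5 5 12.326 2.302
6 5 4.390 4.693

(exact arithmetic carried between steps; '≈' marks a value shown rounded to 6 d.p. or computed from one; I and e_prev carry over from the previous line; the table rounds u and y to 3 d.p., halves away from zero)
n=0: y=0, sp=2, e=sp−y=2; I=2, D=e−e_prev=2; u=3/4·2+5/4·2+5/4·2=6.5; next y=7/10·0+1/4·6.5=1.625
n=1: y=1.625, sp=2, e=sp−y=0.375; I=2.375, D=e−e_prev=-1.625; u=3/4·0.375+5/4·2.375+5/4·(-1.625)=1.21875; next y=7/10·1.625+1/4·1.21875≈1.442188
n=2: y≈1.442188, sp=2, e=sp−y≈0.557813; I≈2.932813, D=e−e_prev≈0.182813; u=3/4·0.557813+5/4·2.932813+5/4·0.182813≈4.312891; next y=7/10·1.442188+1/4·4.312891≈2.087754
n=3: y≈2.087754, sp=2, e=sp−y≈-0.087754; I≈2.845059, D=e−e_prev≈-0.645566; u=3/4·(-0.087754)+5/4·2.845059+5/4·(-0.645566)≈2.683550; next y=7/10·2.087754+1/4·2.683550≈2.132315
n=4: y≈2.132315, sp=2, e=sp−y≈-0.132315; I≈2.712743, D=e−e_prev≈-0.044561; u=3/4·(-0.132315)+5/4·2.712743+5/4·(-0.044561)≈3.235991; next y=7/10·2.132315+1/4·3.235991≈2.301618
n=5: y≈2.301618, sp=5, e=sp−y≈2.698382; I≈5.411125, D=e−e_prev≈2.830697; u=3/4·2.698382+5/4·5.411125+5/4·2.830697≈12.326063; next y=7/10·2.301618+1/4·12.326063≈4.692649
n=6: y≈4.692649, sp=5, e=sp−y≈0.307351; I≈5.718476, D=e−e_prev≈-2.391030; u=3/4·0.307351+5/4·5.718476+5/4·(-2.391030)≈4.389821; next y=7/10·4.692649+1/4·4.389821≈4.382309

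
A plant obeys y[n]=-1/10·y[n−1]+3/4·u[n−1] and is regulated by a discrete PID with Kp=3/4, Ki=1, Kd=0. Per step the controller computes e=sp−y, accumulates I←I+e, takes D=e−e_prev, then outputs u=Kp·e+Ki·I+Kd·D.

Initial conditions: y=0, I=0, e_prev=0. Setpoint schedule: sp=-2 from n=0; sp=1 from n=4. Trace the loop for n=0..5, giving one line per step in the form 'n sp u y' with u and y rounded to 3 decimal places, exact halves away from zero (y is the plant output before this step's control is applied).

(exact arithmetic carried between steps; '≈' marks a value shown rounded to 6 d.p. or computed from one; I and e_prev carry over from the previous line; the table rounds u and y to 3 d.p., halves away from zero)
n=0: y=0, sp=-2, e=sp−y=-2; I=-2, D=e−e_prev=-2; u=3/4·(-2)+1·(-2)+0·(-2)=-3.5; next y=-1/10·0+3/4·(-3.5)=-2.625
n=1: y=-2.625, sp=-2, e=sp−y=0.625; I=-1.375, D=e−e_prev=2.625; u=3/4·0.625+1·(-1.375)+0·2.625=-0.90625; next y=-1/10·(-2.625)+3/4·(-0.90625)≈-0.417188
n=2: y≈-0.417188, sp=-2, e=sp−y≈-1.582813; I≈-2.957813, D=e−e_prev≈-2.207813; u=3/4·(-1.582813)+1·(-2.957813)+0·(-2.207813)≈-4.144922; next y=-1/10·(-0.417188)+3/4·(-4.144922)≈-3.066973
n=3: y≈-3.066973, sp=-2, e=sp−y≈1.066973; I≈-1.890840, D=e−e_prev≈2.649785; u=3/4·1.066973+1·(-1.890840)+0·2.649785≈-1.090610; next y=-1/10·(-3.066973)+3/4·(-1.090610)≈-0.511260
n=4: y≈-0.511260, sp=1, e=sp−y≈1.511260; I≈-0.379579, D=e−e_prev≈0.444288; u=3/4·1.511260+1·(-0.379579)+0·0.444288≈0.753866; next y=-1/10·(-0.511260)+3/4·0.753866≈0.616526
n=5: y≈0.616526, sp=1, e=sp−y≈0.383474; I≈0.003895, D=e−e_prev≈-1.127786; u=3/4·0.383474+1·0.003895+0·(-1.127786)≈0.291501; next y=-1/10·0.616526+3/4·0.291501≈0.156973

0 -2 -3.500 0.000
1 -2 -0.906 -2.625
2 -2 -4.145 -0.417
3 -2 -1.091 -3.067
4 1 0.754 -0.511
5 1 0.292 0.617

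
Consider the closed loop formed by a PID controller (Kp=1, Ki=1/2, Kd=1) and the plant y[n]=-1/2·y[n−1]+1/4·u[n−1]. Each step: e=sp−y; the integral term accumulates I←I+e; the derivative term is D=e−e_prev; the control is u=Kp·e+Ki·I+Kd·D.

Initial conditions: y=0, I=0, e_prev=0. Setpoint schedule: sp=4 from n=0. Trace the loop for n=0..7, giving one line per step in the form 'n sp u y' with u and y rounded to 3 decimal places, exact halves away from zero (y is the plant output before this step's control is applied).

0 4 10.000 0.000
1 4 1.750 2.500
2 4 13.281 -0.813
3 4 1.027 3.727
4 4 19.036 -1.606
5 4 -1.416 5.562
6 4 26.715 -3.135
7 4 -6.868 8.246

(exact arithmetic carried between steps; '≈' marks a value shown rounded to 6 d.p. or computed from one; I and e_prev carry over from the previous line; the table rounds u and y to 3 d.p., halves away from zero)
n=0: y=0, sp=4, e=sp−y=4; I=4, D=e−e_prev=4; u=1·4+1/2·4+1·4=10; next y=-1/2·0+1/4·10=2.5
n=1: y=2.5, sp=4, e=sp−y=1.5; I=5.5, D=e−e_prev=-2.5; u=1·1.5+1/2·5.5+1·(-2.5)=1.75; next y=-1/2·2.5+1/4·1.75=-0.8125
n=2: y=-0.8125, sp=4, e=sp−y=4.8125; I=10.3125, D=e−e_prev=3.3125; u=1·4.8125+1/2·10.3125+1·3.3125=13.28125; next y=-1/2·(-0.8125)+1/4·13.28125≈3.726563
n=3: y≈3.726563, sp=4, e=sp−y≈0.273438; I≈10.585938, D=e−e_prev≈-4.539063; u=1·0.273438+1/2·10.585938+1·(-4.539063)≈1.027344; next y=-1/2·3.726563+1/4·1.027344≈-1.606445
n=4: y≈-1.606445, sp=4, e=sp−y≈5.606445; I≈16.192383, D=e−e_prev≈5.333008; u=1·5.606445+1/2·16.192383+1·5.333008≈19.035645; next y=-1/2·(-1.606445)+1/4·19.035645≈5.562134
n=5: y≈5.562134, sp=4, e=sp−y≈-1.562134; I≈14.630249, D=e−e_prev≈-7.168579; u=1·(-1.562134)+1/2·14.630249+1·(-7.168579)≈-1.415588; next y=-1/2·5.562134+1/4·(-1.415588)≈-3.134964
n=6: y≈-3.134964, sp=4, e=sp−y≈7.134964; I≈21.765213, D=e−e_prev≈8.697098; u=1·7.134964+1/2·21.765213+1·8.697098≈26.714668; next y=-1/2·(-3.134964)+1/4·26.714668≈8.246149
n=7: y≈8.246149, sp=4, e=sp−y≈-4.246149; I≈17.519064, D=e−e_prev≈-11.381113; u=1·(-4.246149)+1/2·17.519064+1·(-11.381113)≈-6.867730; next y=-1/2·8.246149+1/4·(-6.867730)≈-5.840007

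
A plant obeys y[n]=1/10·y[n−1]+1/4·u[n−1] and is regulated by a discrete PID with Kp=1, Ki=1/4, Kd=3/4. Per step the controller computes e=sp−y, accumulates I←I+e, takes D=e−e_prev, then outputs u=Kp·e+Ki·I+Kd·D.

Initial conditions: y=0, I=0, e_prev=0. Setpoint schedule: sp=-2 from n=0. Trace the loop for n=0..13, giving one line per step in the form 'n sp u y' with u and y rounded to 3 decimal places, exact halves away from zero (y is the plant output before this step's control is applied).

(exact arithmetic carried between steps; '≈' marks a value shown rounded to 6 d.p. or computed from one; I and e_prev carry over from the previous line; the table rounds u and y to 3 d.p., halves away from zero)
n=0: y=0, sp=-2, e=sp−y=-2; I=-2, D=e−e_prev=-2; u=1·(-2)+1/4·(-2)+3/4·(-2)=-4; next y=1/10·0+1/4·(-4)=-1
n=1: y=-1, sp=-2, e=sp−y=-1; I=-3, D=e−e_prev=1; u=1·(-1)+1/4·(-3)+3/4·1=-1; next y=1/10·(-1)+1/4·(-1)=-0.35
n=2: y=-0.35, sp=-2, e=sp−y=-1.65; I=-4.65, D=e−e_prev=-0.65; u=1·(-1.65)+1/4·(-4.65)+3/4·(-0.65)=-3.3; next y=1/10·(-0.35)+1/4·(-3.3)=-0.86
n=3: y=-0.86, sp=-2, e=sp−y=-1.14; I=-5.79, D=e−e_prev=0.51; u=1·(-1.14)+1/4·(-5.79)+3/4·0.51=-2.205; next y=1/10·(-0.86)+1/4·(-2.205)=-0.63725
n=4: y=-0.63725, sp=-2, e=sp−y=-1.36275; I=-7.15275, D=e−e_prev=-0.22275; u=1·(-1.36275)+1/4·(-7.15275)+3/4·(-0.22275)=-3.318; next y=1/10·(-0.63725)+1/4·(-3.318)=-0.893225
n=5: y=-0.893225, sp=-2, e=sp−y=-1.106775; I=-8.259525, D=e−e_prev=0.255975; u=1·(-1.106775)+1/4·(-8.259525)+3/4·0.255975=-2.979675; next y=1/10·(-0.893225)+1/4·(-2.979675)≈-0.834241
n=6: y≈-0.834241, sp=-2, e=sp−y≈-1.165759; I≈-9.425284, D=e−e_prev≈-0.058984; u=1·(-1.165759)+1/4·(-9.425284)+3/4·(-0.058984)≈-3.566318; next y=1/10·(-0.834241)+1/4·(-3.566318)≈-0.975004
n=7: y≈-0.975004, sp=-2, e=sp−y≈-1.024997; I≈-10.450280, D=e−e_prev≈0.140762; u=1·(-1.024997)+1/4·(-10.450280)+3/4·0.140762≈-3.531995; next y=1/10·(-0.975004)+1/4·(-3.531995)≈-0.980499
n=8: y≈-0.980499, sp=-2, e=sp−y≈-1.019501; I≈-11.469781, D=e−e_prev≈0.005496; u=1·(-1.019501)+1/4·(-11.469781)+3/4·0.005496≈-3.882825; next y=1/10·(-0.980499)+1/4·(-3.882825)≈-1.068756
n=9: y≈-1.068756, sp=-2, e=sp−y≈-0.931244; I≈-12.401025, D=e−e_prev≈0.088257; u=1·(-0.931244)+1/4·(-12.401025)+3/4·0.088257≈-3.965308; next y=1/10·(-1.068756)+1/4·(-3.965308)≈-1.098202
n=10: y≈-1.098202, sp=-2, e=sp−y≈-0.901798; I≈-13.302823, D=e−e_prev≈0.029446; u=1·(-0.901798)+1/4·(-13.302823)+3/4·0.029446≈-4.205418; next y=1/10·(-1.098202)+1/4·(-4.205418)≈-1.161175
n=11: y≈-1.161175, sp=-2, e=sp−y≈-0.838825; I≈-14.141648, D=e−e_prev≈0.062972; u=1·(-0.838825)+1/4·(-14.141648)+3/4·0.062972≈-4.327008; next y=1/10·(-1.161175)+1/4·(-4.327008)≈-1.197869
n=12: y≈-1.197869, sp=-2, e=sp−y≈-0.802131; I≈-14.943778, D=e−e_prev≈0.036695; u=1·(-0.802131)+1/4·(-14.943778)+3/4·0.036695≈-4.510554; next y=1/10·(-1.197869)+1/4·(-4.510554)≈-1.247425
n=13: y≈-1.247425, sp=-2, e=sp−y≈-0.752575; I≈-15.696353, D=e−e_prev≈0.049556; u=1·(-0.752575)+1/4·(-15.696353)+3/4·0.049556≈-4.639496; next y=1/10·(-1.247425)+1/4·(-4.639496)≈-1.284616

0 -2 -4.000 0.000
1 -2 -1.000 -1.000
2 -2 -3.300 -0.350
3 -2 -2.205 -0.860
4 -2 -3.318 -0.637
5 -2 -2.980 -0.893
6 -2 -3.566 -0.834
7 -2 -3.532 -0.975
8 -2 -3.883 -0.980
9 -2 -3.965 -1.069
10 -2 -4.205 -1.098
11 -2 -4.327 -1.161
12 -2 -4.511 -1.198
13 -2 -4.639 -1.247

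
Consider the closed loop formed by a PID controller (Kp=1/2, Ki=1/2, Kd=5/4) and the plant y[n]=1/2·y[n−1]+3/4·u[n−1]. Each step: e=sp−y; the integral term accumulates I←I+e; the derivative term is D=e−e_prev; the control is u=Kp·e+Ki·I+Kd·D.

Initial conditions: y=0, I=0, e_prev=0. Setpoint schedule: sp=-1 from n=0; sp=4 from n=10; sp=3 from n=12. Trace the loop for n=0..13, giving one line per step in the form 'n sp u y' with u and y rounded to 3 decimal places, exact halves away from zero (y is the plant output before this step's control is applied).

0 -1 -2.250 0.000
1 -1 2.297 -1.688
2 -1 -5.243 0.879
3 -1 6.862 -3.493
4 -1 -12.865 3.400
5 -1 19.086 -7.949
6 -1 -32.776 10.340
7 -1 51.358 -19.412
8 -1 -85.132 28.812
9 -1 136.316 -49.443
10 4 -211.688 77.516
11 4 348.431 -120.008
12 3 -561.706 201.319
13 3 916.406 -320.620

(exact arithmetic carried between steps; '≈' marks a value shown rounded to 6 d.p. or computed from one; I and e_prev carry over from the previous line; the table rounds u and y to 3 d.p., halves away from zero)
n=0: y=0, sp=-1, e=sp−y=-1; I=-1, D=e−e_prev=-1; u=1/2·(-1)+1/2·(-1)+5/4·(-1)=-2.25; next y=1/2·0+3/4·(-2.25)=-1.6875
n=1: y=-1.6875, sp=-1, e=sp−y=0.6875; I=-0.3125, D=e−e_prev=1.6875; u=1/2·0.6875+1/2·(-0.3125)+5/4·1.6875=2.296875; next y=1/2·(-1.6875)+3/4·2.296875≈0.878906
n=2: y≈0.878906, sp=-1, e=sp−y≈-1.878906; I≈-2.191406, D=e−e_prev≈-2.566406; u=1/2·(-1.878906)+1/2·(-2.191406)+5/4·(-2.566406)≈-5.243164; next y=1/2·0.878906+3/4·(-5.243164)≈-3.492920
n=3: y≈-3.492920, sp=-1, e=sp−y≈2.492920; I≈0.301514, D=e−e_prev≈4.371826; u=1/2·2.492920+1/2·0.301514+5/4·4.371826≈6.862000; next y=1/2·(-3.492920)+3/4·6.862000≈3.400040
n=4: y≈3.400040, sp=-1, e=sp−y≈-4.400040; I≈-4.098526, D=e−e_prev≈-6.892960; u=1/2·(-4.400040)+1/2·(-4.098526)+5/4·(-6.892960)≈-12.865482; next y=1/2·3.400040+3/4·(-12.865482)≈-7.949092
n=5: y≈-7.949092, sp=-1, e=sp−y≈6.949092; I≈2.850566, D=e−e_prev≈11.349132; u=1/2·6.949092+1/2·2.850566+5/4·11.349132≈19.086243; next y=1/2·(-7.949092)+3/4·19.086243≈10.340137
n=6: y≈10.340137, sp=-1, e=sp−y≈-11.340137; I≈-8.489571, D=e−e_prev≈-18.289228; u=1/2·(-11.340137)+1/2·(-8.489571)+5/4·(-18.289228)≈-32.776389; next y=1/2·10.340137+3/4·(-32.776389)≈-19.412224
n=7: y≈-19.412224, sp=-1, e=sp−y≈18.412224; I≈9.922653, D=e−e_prev≈29.752360; u=1/2·18.412224+1/2·9.922653+5/4·29.752360≈51.357889; next y=1/2·(-19.412224)+3/4·51.357889≈28.812305
n=8: y≈28.812305, sp=-1, e=sp−y≈-29.812305; I≈-19.889652, D=e−e_prev≈-48.224528; u=1/2·(-29.812305)+1/2·(-19.889652)+5/4·(-48.224528)≈-85.131638; next y=1/2·28.812305+3/4·(-85.131638)≈-49.442577
n=9: y≈-49.442577, sp=-1, e=sp−y≈48.442577; I≈28.552925, D=e−e_prev≈78.254881; u=1/2·48.442577+1/2·28.552925+5/4·78.254881≈136.316352; next y=1/2·(-49.442577)+3/4·136.316352≈77.515976
n=10: y≈77.515976, sp=4, e=sp−y≈-73.515976; I≈-44.963051, D=e−e_prev≈-121.958552; u=1/2·(-73.515976)+1/2·(-44.963051)+5/4·(-121.958552)≈-211.687704; next y=1/2·77.515976+3/4·(-211.687704)≈-120.007790
n=11: y≈-120.007790, sp=4, e=sp−y≈124.007790; I≈79.044739, D=e−e_prev≈197.523766; u=1/2·124.007790+1/2·79.044739+5/4·197.523766≈348.430972; next y=1/2·(-120.007790)+3/4·348.430972≈201.319334
n=12: y≈201.319334, sp=3, e=sp−y≈-198.319334; I≈-119.274595, D=e−e_prev≈-322.327124; u=1/2·(-198.319334)+1/2·(-119.274595)+5/4·(-322.327124)≈-561.705869; next y=1/2·201.319334+3/4·(-561.705869)≈-320.619735
n=13: y≈-320.619735, sp=3, e=sp−y≈323.619735; I≈204.345140, D=e−e_prev≈521.939069; u=1/2·323.619735+1/2·204.345140+5/4·521.939069≈916.406274; next y=1/2·(-320.619735)+3/4·916.406274≈526.994838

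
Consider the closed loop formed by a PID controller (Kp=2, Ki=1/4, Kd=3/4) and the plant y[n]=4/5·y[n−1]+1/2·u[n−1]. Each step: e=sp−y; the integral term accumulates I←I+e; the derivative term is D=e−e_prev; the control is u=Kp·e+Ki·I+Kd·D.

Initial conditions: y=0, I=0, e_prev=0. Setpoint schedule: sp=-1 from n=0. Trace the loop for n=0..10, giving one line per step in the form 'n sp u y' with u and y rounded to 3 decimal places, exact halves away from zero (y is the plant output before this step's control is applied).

(exact arithmetic carried between steps; '≈' marks a value shown rounded to 6 d.p. or computed from one; I and e_prev carry over from the previous line; the table rounds u and y to 3 d.p., halves away from zero)
n=0: y=0, sp=-1, e=sp−y=-1; I=-1, D=e−e_prev=-1; u=2·(-1)+1/4·(-1)+3/4·(-1)=-3; next y=4/5·0+1/2·(-3)=-1.5
n=1: y=-1.5, sp=-1, e=sp−y=0.5; I=-0.5, D=e−e_prev=1.5; u=2·0.5+1/4·(-0.5)+3/4·1.5=2; next y=4/5·(-1.5)+1/2·2=-0.2
n=2: y=-0.2, sp=-1, e=sp−y=-0.8; I=-1.3, D=e−e_prev=-1.3; u=2·(-0.8)+1/4·(-1.3)+3/4·(-1.3)=-2.9; next y=4/5·(-0.2)+1/2·(-2.9)=-1.61
n=3: y=-1.61, sp=-1, e=sp−y=0.61; I=-0.69, D=e−e_prev=1.41; u=2·0.61+1/4·(-0.69)+3/4·1.41=2.105; next y=4/5·(-1.61)+1/2·2.105=-0.2355
n=4: y=-0.2355, sp=-1, e=sp−y=-0.7645; I=-1.4545, D=e−e_prev=-1.3745; u=2·(-0.7645)+1/4·(-1.4545)+3/4·(-1.3745)=-2.9235; next y=4/5·(-0.2355)+1/2·(-2.9235)=-1.65015
n=5: y=-1.65015, sp=-1, e=sp−y=0.65015; I=-0.80435, D=e−e_prev=1.41465; u=2·0.65015+1/4·(-0.80435)+3/4·1.41465=2.1602; next y=4/5·(-1.65015)+1/2·2.1602=-0.24002
n=6: y=-0.24002, sp=-1, e=sp−y=-0.75998; I=-1.56433, D=e−e_prev=-1.41013; u=2·(-0.75998)+1/4·(-1.56433)+3/4·(-1.41013)=-2.96864; next y=4/5·(-0.24002)+1/2·(-2.96864)=-1.676336
n=7: y=-1.676336, sp=-1, e=sp−y=0.676336; I=-0.887994, D=e−e_prev=1.436316; u=2·0.676336+1/4·(-0.887994)+3/4·1.436316≈2.207911; next y=4/5·(-1.676336)+1/2·2.207911≈-0.237114
n=8: y≈-0.237114, sp=-1, e=sp−y≈-0.762886; I≈-1.650880, D=e−e_prev≈-1.439222; u=2·(-0.762886)+1/4·(-1.650880)+3/4·(-1.439222)≈-3.017910; next y=4/5·(-0.237114)+1/2·(-3.017910)≈-1.698646
n=9: y≈-1.698646, sp=-1, e=sp−y≈0.698646; I≈-0.952235, D=e−e_prev≈1.461532; u=2·0.698646+1/4·(-0.952235)+3/4·1.461532≈2.255382; next y=4/5·(-1.698646)+1/2·2.255382≈-0.231226
n=10: y≈-0.231226, sp=-1, e=sp−y≈-0.768774; I≈-1.721009, D=e−e_prev≈-1.467420; u=2·(-0.768774)+1/4·(-1.721009)+3/4·(-1.467420)≈-3.068366; next y=4/5·(-0.231226)+1/2·(-3.068366)≈-1.719164

0 -1 -3.000 0.000
1 -1 2.000 -1.500
2 -1 -2.900 -0.200
3 -1 2.105 -1.610
4 -1 -2.924 -0.236
5 -1 2.160 -1.650
6 -1 -2.969 -0.240
7 -1 2.208 -1.676
8 -1 -3.018 -0.237
9 -1 2.255 -1.699
10 -1 -3.068 -0.231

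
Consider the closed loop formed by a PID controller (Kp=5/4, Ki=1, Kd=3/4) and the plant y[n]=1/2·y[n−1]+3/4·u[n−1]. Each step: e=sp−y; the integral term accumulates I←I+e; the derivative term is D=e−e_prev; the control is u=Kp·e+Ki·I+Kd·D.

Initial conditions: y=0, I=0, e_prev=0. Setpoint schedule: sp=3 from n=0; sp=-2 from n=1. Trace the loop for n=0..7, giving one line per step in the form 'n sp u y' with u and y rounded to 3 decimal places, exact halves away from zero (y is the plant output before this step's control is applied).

(exact arithmetic carried between steps; '≈' marks a value shown rounded to 6 d.p. or computed from one; I and e_prev carry over from the previous line; the table rounds u and y to 3 d.p., halves away from zero)
n=0: y=0, sp=3, e=sp−y=3; I=3, D=e−e_prev=3; u=5/4·3+1·3+3/4·3=9; next y=1/2·0+3/4·9=6.75
n=1: y=6.75, sp=-2, e=sp−y=-8.75; I=-5.75, D=e−e_prev=-11.75; u=5/4·(-8.75)+1·(-5.75)+3/4·(-11.75)=-25.5; next y=1/2·6.75+3/4·(-25.5)=-15.75
n=2: y=-15.75, sp=-2, e=sp−y=13.75; I=8, D=e−e_prev=22.5; u=5/4·13.75+1·8+3/4·22.5=42.0625; next y=1/2·(-15.75)+3/4·42.0625=23.671875
n=3: y=23.671875, sp=-2, e=sp−y=-25.671875; I=-17.671875, D=e−e_prev=-39.421875; u=5/4·(-25.671875)+1·(-17.671875)+3/4·(-39.421875)=-79.328125; next y=1/2·23.671875+3/4·(-79.328125)≈-47.660156
n=4: y≈-47.660156, sp=-2, e=sp−y≈45.660156; I≈27.988281, D=e−e_prev≈71.332031; u=5/4·45.660156+1·27.988281+3/4·71.332031≈138.5625; next y=1/2·(-47.660156)+3/4·138.5625≈80.091797
n=5: y≈80.091797, sp=-2, e=sp−y≈-82.091797; I≈-54.103516, D=e−e_prev≈-127.751953; u=5/4·(-82.091797)+1·(-54.103516)+3/4·(-127.751953)≈-252.532227; next y=1/2·80.091797+3/4·(-252.532227)≈-149.353271
n=6: y≈-149.353271, sp=-2, e=sp−y≈147.353271; I≈93.249756, D=e−e_prev≈229.445068; u=5/4·147.353271+1·93.249756+3/4·229.445068≈449.525146; next y=1/2·(-149.353271)+3/4·449.525146≈262.467224
n=7: y≈262.467224, sp=-2, e=sp−y≈-264.467224; I≈-171.217468, D=e−e_prev≈-411.820496; u=5/4·(-264.467224)+1·(-171.217468)+3/4·(-411.820496)≈-810.666870; next y=1/2·262.467224+3/4·(-810.666870)≈-476.766541

0 3 9.000 0.000
1 -2 -25.500 6.750
2 -2 42.063 -15.750
3 -2 -79.328 23.672
4 -2 138.563 -47.660
5 -2 -252.532 80.092
6 -2 449.525 -149.353
7 -2 -810.667 262.467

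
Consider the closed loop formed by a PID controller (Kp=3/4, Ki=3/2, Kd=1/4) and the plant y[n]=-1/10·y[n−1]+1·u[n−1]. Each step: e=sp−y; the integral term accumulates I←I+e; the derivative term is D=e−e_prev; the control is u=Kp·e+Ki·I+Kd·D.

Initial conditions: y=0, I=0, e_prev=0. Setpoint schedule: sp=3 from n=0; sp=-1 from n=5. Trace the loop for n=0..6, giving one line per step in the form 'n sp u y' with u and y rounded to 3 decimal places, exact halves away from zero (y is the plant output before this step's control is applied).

0 3 7.500 0.000
1 3 -7.500 7.500
2 3 27.000 -8.250
3 3 -50.250 27.825
4 3 123.675 -53.033
5 -1 -277.518 128.978
6 -1 622.502 -290.415

(exact arithmetic carried between steps; '≈' marks a value shown rounded to 6 d.p. or computed from one; I and e_prev carry over from the previous line; the table rounds u and y to 3 d.p., halves away from zero)
n=0: y=0, sp=3, e=sp−y=3; I=3, D=e−e_prev=3; u=3/4·3+3/2·3+1/4·3=7.5; next y=-1/10·0+1·7.5=7.5
n=1: y=7.5, sp=3, e=sp−y=-4.5; I=-1.5, D=e−e_prev=-7.5; u=3/4·(-4.5)+3/2·(-1.5)+1/4·(-7.5)=-7.5; next y=-1/10·7.5+1·(-7.5)=-8.25
n=2: y=-8.25, sp=3, e=sp−y=11.25; I=9.75, D=e−e_prev=15.75; u=3/4·11.25+3/2·9.75+1/4·15.75=27; next y=-1/10·(-8.25)+1·27=27.825
n=3: y=27.825, sp=3, e=sp−y=-24.825; I=-15.075, D=e−e_prev=-36.075; u=3/4·(-24.825)+3/2·(-15.075)+1/4·(-36.075)=-50.25; next y=-1/10·27.825+1·(-50.25)=-53.0325
n=4: y=-53.0325, sp=3, e=sp−y=56.0325; I=40.9575, D=e−e_prev=80.8575; u=3/4·56.0325+3/2·40.9575+1/4·80.8575=123.675; next y=-1/10·(-53.0325)+1·123.675=128.97825
n=5: y=128.97825, sp=-1, e=sp−y=-129.97825; I=-89.02075, D=e−e_prev=-186.01075; u=3/4·(-129.97825)+3/2·(-89.02075)+1/4·(-186.01075)=-277.5175; next y=-1/10·128.97825+1·(-277.5175)=-290.415325
n=6: y=-290.415325, sp=-1, e=sp−y=289.415325; I=200.394575, D=e−e_prev=419.393575; u=3/4·289.415325+3/2·200.394575+1/4·419.393575=622.50175; next y=-1/10·(-290.415325)+1·622.50175≈651.543283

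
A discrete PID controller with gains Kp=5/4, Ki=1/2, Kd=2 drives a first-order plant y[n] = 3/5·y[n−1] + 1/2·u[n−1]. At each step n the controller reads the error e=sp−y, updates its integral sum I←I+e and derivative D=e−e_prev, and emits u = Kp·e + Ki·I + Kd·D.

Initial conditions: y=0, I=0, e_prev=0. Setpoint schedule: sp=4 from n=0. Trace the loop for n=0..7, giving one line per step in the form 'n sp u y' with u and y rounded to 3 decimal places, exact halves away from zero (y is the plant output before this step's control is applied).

0 4 15.000 0.000
1 4 -19.125 7.500
2 4 41.234 -5.063
3 4 -64.268 17.580
4 4 121.098 -21.586
5 4 -203.878 47.598
6 4 366.358 -73.381
7 4 -633.900 139.151

(exact arithmetic carried between steps; '≈' marks a value shown rounded to 6 d.p. or computed from one; I and e_prev carry over from the previous line; the table rounds u and y to 3 d.p., halves away from zero)
n=0: y=0, sp=4, e=sp−y=4; I=4, D=e−e_prev=4; u=5/4·4+1/2·4+2·4=15; next y=3/5·0+1/2·15=7.5
n=1: y=7.5, sp=4, e=sp−y=-3.5; I=0.5, D=e−e_prev=-7.5; u=5/4·(-3.5)+1/2·0.5+2·(-7.5)=-19.125; next y=3/5·7.5+1/2·(-19.125)=-5.0625
n=2: y=-5.0625, sp=4, e=sp−y=9.0625; I=9.5625, D=e−e_prev=12.5625; u=5/4·9.0625+1/2·9.5625+2·12.5625=41.234375; next y=3/5·(-5.0625)+1/2·41.234375≈17.579688
n=3: y≈17.579688, sp=4, e=sp−y≈-13.579688; I≈-4.017188, D=e−e_prev≈-22.642188; u=5/4·(-13.579688)+1/2·(-4.017188)+2·(-22.642188)≈-64.267578; next y=3/5·17.579688+1/2·(-64.267578)≈-21.585977
n=4: y≈-21.585977, sp=4, e=sp−y≈25.585977; I≈21.568789, D=e−e_prev≈39.165664; u=5/4·25.585977+1/2·21.568789+2·39.165664≈121.098193; next y=3/5·(-21.585977)+1/2·121.098193≈47.597511
n=5: y≈47.597511, sp=4, e=sp−y≈-43.597511; I≈-22.028722, D=e−e_prev≈-69.183487; u=5/4·(-43.597511)+1/2·(-22.028722)+2·(-69.183487)≈-203.878224; next y=3/5·47.597511+1/2·(-203.878224)≈-73.380605
n=6: y≈-73.380605, sp=4, e=sp−y≈77.380605; I≈55.351884, D=e−e_prev≈120.978116; u=5/4·77.380605+1/2·55.351884+2·120.978116≈366.357931; next y=3/5·(-73.380605)+1/2·366.357931≈139.150602
n=7: y≈139.150602, sp=4, e=sp−y≈-135.150602; I≈-79.798719, D=e−e_prev≈-212.531208; u=5/4·(-135.150602)+1/2·(-79.798719)+2·(-212.531208)≈-633.900028; next y=3/5·139.150602+1/2·(-633.900028)≈-233.459653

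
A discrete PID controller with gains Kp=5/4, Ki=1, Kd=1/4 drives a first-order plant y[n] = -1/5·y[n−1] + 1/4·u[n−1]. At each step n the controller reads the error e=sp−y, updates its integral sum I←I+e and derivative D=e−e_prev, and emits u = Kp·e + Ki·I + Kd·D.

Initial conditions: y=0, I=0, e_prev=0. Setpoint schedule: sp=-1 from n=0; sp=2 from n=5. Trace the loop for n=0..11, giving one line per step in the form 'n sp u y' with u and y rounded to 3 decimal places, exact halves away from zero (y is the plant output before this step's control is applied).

(exact arithmetic carried between steps; '≈' marks a value shown rounded to 6 d.p. or computed from one; I and e_prev carry over from the previous line; the table rounds u and y to 3 d.p., halves away from zero)
n=0: y=0, sp=-1, e=sp−y=-1; I=-1, D=e−e_prev=-1; u=5/4·(-1)+1·(-1)+1/4·(-1)=-2.5; next y=-1/5·0+1/4·(-2.5)=-0.625
n=1: y=-0.625, sp=-1, e=sp−y=-0.375; I=-1.375, D=e−e_prev=0.625; u=5/4·(-0.375)+1·(-1.375)+1/4·0.625=-1.6875; next y=-1/5·(-0.625)+1/4·(-1.6875)=-0.296875
n=2: y=-0.296875, sp=-1, e=sp−y=-0.703125; I=-2.078125, D=e−e_prev=-0.328125; u=5/4·(-0.703125)+1·(-2.078125)+1/4·(-0.328125)≈-3.039063; next y=-1/5·(-0.296875)+1/4·(-3.039063)≈-0.700391
n=3: y≈-0.700391, sp=-1, e=sp−y≈-0.299609; I≈-2.377734, D=e−e_prev≈0.403516; u=5/4·(-0.299609)+1·(-2.377734)+1/4·0.403516≈-2.651367; next y=-1/5·(-0.700391)+1/4·(-2.651367)≈-0.522764
n=4: y≈-0.522764, sp=-1, e=sp−y≈-0.477236; I≈-2.854971, D=e−e_prev≈-0.177627; u=5/4·(-0.477236)+1·(-2.854971)+1/4·(-0.177627)≈-3.495923; next y=-1/5·(-0.522764)+1/4·(-3.495923)≈-0.769428
n=5: y≈-0.769428, sp=2, e=sp−y≈2.769428; I≈-0.085543, D=e−e_prev≈3.246664; u=5/4·2.769428+1·(-0.085543)+1/4·3.246664≈4.187908; next y=-1/5·(-0.769428)+1/4·4.187908≈1.200863
n=6: y≈1.200863, sp=2, e=sp−y≈0.799137; I≈0.713595, D=e−e_prev≈-1.970291; u=5/4·0.799137+1·0.713595+1/4·(-1.970291)≈1.219944; next y=-1/5·1.200863+1/4·1.219944≈0.064813
n=7: y≈0.064813, sp=2, e=sp−y≈1.935187; I≈2.648781, D=e−e_prev≈1.136049; u=5/4·1.935187+1·2.648781+1/4·1.136049≈5.351777; next y=-1/5·0.064813+1/4·5.351777≈1.324982
n=8: y≈1.324982, sp=2, e=sp−y≈0.675018; I≈3.323800, D=e−e_prev≈-1.260168; u=5/4·0.675018+1·3.323800+1/4·(-1.260168)≈3.852531; next y=-1/5·1.324982+1/4·3.852531≈0.698136
n=9: y≈0.698136, sp=2, e=sp−y≈1.301864; I≈4.625663, D=e−e_prev≈0.626845; u=5/4·1.301864+1·4.625663+1/4·0.626845≈6.409704; next y=-1/5·0.698136+1/4·6.409704≈1.462799
n=10: y≈1.462799, sp=2, e=sp−y≈0.537201; I≈5.162865, D=e−e_prev≈-0.764662; u=5/4·0.537201+1·5.162865+1/4·(-0.764662)≈5.643201; next y=-1/5·1.462799+1/4·5.643201≈1.118240
n=11: y≈1.118240, sp=2, e=sp−y≈0.881760; I≈6.044624, D=e−e_prev≈0.344558; u=5/4·0.881760+1·6.044624+1/4·0.344558≈7.232963; next y=-1/5·1.118240+1/4·7.232963≈1.584593

0 -1 -2.500 0.000
1 -1 -1.688 -0.625
2 -1 -3.039 -0.297
3 -1 -2.651 -0.700
4 -1 -3.496 -0.523
5 2 4.188 -0.769
6 2 1.220 1.201
7 2 5.352 0.065
8 2 3.853 1.325
9 2 6.410 0.698
10 2 5.643 1.463
11 2 7.233 1.118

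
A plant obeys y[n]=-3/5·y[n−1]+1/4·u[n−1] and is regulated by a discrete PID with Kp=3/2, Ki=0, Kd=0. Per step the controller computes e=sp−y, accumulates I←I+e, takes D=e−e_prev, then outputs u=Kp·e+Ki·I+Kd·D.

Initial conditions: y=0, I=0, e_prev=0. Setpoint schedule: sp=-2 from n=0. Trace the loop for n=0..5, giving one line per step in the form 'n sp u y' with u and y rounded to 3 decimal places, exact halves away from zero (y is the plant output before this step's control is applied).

0 -2 -3.000 0.000
1 -2 -1.875 -0.750
2 -2 -2.972 -0.019
3 -2 -1.902 -0.732
4 -2 -2.945 -0.037
5 -2 -1.928 -0.714

(exact arithmetic carried between steps; '≈' marks a value shown rounded to 6 d.p. or computed from one; I and e_prev carry over from the previous line; the table rounds u and y to 3 d.p., halves away from zero)
n=0: y=0, sp=-2, e=sp−y=-2; I=-2, D=e−e_prev=-2; u=3/2·(-2)+0·(-2)+0·(-2)=-3; next y=-3/5·0+1/4·(-3)=-0.75
n=1: y=-0.75, sp=-2, e=sp−y=-1.25; I=-3.25, D=e−e_prev=0.75; u=3/2·(-1.25)+0·(-3.25)+0·0.75=-1.875; next y=-3/5·(-0.75)+1/4·(-1.875)=-0.01875
n=2: y=-0.01875, sp=-2, e=sp−y=-1.98125; I=-5.23125, D=e−e_prev=-0.73125; u=3/2·(-1.98125)+0·(-5.23125)+0·(-0.73125)=-2.971875; next y=-3/5·(-0.01875)+1/4·(-2.971875)≈-0.731719
n=3: y≈-0.731719, sp=-2, e=sp−y≈-1.268281; I≈-6.499531, D=e−e_prev≈0.712969; u=3/2·(-1.268281)+0·(-6.499531)+0·0.712969≈-1.902422; next y=-3/5·(-0.731719)+1/4·(-1.902422)≈-0.036574
n=4: y≈-0.036574, sp=-2, e=sp−y≈-1.963426; I≈-8.462957, D=e−e_prev≈-0.695145; u=3/2·(-1.963426)+0·(-8.462957)+0·(-0.695145)≈-2.945139; next y=-3/5·(-0.036574)+1/4·(-2.945139)≈-0.714340
n=5: y≈-0.714340, sp=-2, e=sp−y≈-1.285660; I≈-9.748617, D=e−e_prev≈0.677766; u=3/2·(-1.285660)+0·(-9.748617)+0·0.677766≈-1.928490; next y=-3/5·(-0.714340)+1/4·(-1.928490)≈-0.053518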